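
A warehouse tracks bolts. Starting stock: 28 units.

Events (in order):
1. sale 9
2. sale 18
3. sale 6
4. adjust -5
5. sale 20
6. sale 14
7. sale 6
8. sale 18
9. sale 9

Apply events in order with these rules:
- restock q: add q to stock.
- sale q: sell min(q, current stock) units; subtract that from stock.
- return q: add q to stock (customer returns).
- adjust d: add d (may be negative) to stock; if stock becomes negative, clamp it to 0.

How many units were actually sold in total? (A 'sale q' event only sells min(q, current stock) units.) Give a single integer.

Answer: 28

Derivation:
Processing events:
Start: stock = 28
  Event 1 (sale 9): sell min(9,28)=9. stock: 28 - 9 = 19. total_sold = 9
  Event 2 (sale 18): sell min(18,19)=18. stock: 19 - 18 = 1. total_sold = 27
  Event 3 (sale 6): sell min(6,1)=1. stock: 1 - 1 = 0. total_sold = 28
  Event 4 (adjust -5): 0 + -5 = 0 (clamped to 0)
  Event 5 (sale 20): sell min(20,0)=0. stock: 0 - 0 = 0. total_sold = 28
  Event 6 (sale 14): sell min(14,0)=0. stock: 0 - 0 = 0. total_sold = 28
  Event 7 (sale 6): sell min(6,0)=0. stock: 0 - 0 = 0. total_sold = 28
  Event 8 (sale 18): sell min(18,0)=0. stock: 0 - 0 = 0. total_sold = 28
  Event 9 (sale 9): sell min(9,0)=0. stock: 0 - 0 = 0. total_sold = 28
Final: stock = 0, total_sold = 28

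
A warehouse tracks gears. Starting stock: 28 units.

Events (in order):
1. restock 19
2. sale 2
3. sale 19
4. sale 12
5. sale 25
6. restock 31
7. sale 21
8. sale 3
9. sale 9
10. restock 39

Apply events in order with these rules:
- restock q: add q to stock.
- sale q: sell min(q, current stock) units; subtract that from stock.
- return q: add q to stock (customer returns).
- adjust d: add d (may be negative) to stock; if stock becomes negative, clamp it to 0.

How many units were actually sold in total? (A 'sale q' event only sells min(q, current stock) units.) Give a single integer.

Processing events:
Start: stock = 28
  Event 1 (restock 19): 28 + 19 = 47
  Event 2 (sale 2): sell min(2,47)=2. stock: 47 - 2 = 45. total_sold = 2
  Event 3 (sale 19): sell min(19,45)=19. stock: 45 - 19 = 26. total_sold = 21
  Event 4 (sale 12): sell min(12,26)=12. stock: 26 - 12 = 14. total_sold = 33
  Event 5 (sale 25): sell min(25,14)=14. stock: 14 - 14 = 0. total_sold = 47
  Event 6 (restock 31): 0 + 31 = 31
  Event 7 (sale 21): sell min(21,31)=21. stock: 31 - 21 = 10. total_sold = 68
  Event 8 (sale 3): sell min(3,10)=3. stock: 10 - 3 = 7. total_sold = 71
  Event 9 (sale 9): sell min(9,7)=7. stock: 7 - 7 = 0. total_sold = 78
  Event 10 (restock 39): 0 + 39 = 39
Final: stock = 39, total_sold = 78

Answer: 78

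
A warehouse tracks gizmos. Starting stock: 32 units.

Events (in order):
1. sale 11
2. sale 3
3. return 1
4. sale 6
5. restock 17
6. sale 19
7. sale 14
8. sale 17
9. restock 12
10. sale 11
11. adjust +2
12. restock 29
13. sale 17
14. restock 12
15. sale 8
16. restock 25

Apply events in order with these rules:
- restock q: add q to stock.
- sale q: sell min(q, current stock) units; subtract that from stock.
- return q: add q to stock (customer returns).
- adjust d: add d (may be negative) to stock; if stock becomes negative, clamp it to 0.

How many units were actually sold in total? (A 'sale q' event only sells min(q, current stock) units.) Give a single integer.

Answer: 86

Derivation:
Processing events:
Start: stock = 32
  Event 1 (sale 11): sell min(11,32)=11. stock: 32 - 11 = 21. total_sold = 11
  Event 2 (sale 3): sell min(3,21)=3. stock: 21 - 3 = 18. total_sold = 14
  Event 3 (return 1): 18 + 1 = 19
  Event 4 (sale 6): sell min(6,19)=6. stock: 19 - 6 = 13. total_sold = 20
  Event 5 (restock 17): 13 + 17 = 30
  Event 6 (sale 19): sell min(19,30)=19. stock: 30 - 19 = 11. total_sold = 39
  Event 7 (sale 14): sell min(14,11)=11. stock: 11 - 11 = 0. total_sold = 50
  Event 8 (sale 17): sell min(17,0)=0. stock: 0 - 0 = 0. total_sold = 50
  Event 9 (restock 12): 0 + 12 = 12
  Event 10 (sale 11): sell min(11,12)=11. stock: 12 - 11 = 1. total_sold = 61
  Event 11 (adjust +2): 1 + 2 = 3
  Event 12 (restock 29): 3 + 29 = 32
  Event 13 (sale 17): sell min(17,32)=17. stock: 32 - 17 = 15. total_sold = 78
  Event 14 (restock 12): 15 + 12 = 27
  Event 15 (sale 8): sell min(8,27)=8. stock: 27 - 8 = 19. total_sold = 86
  Event 16 (restock 25): 19 + 25 = 44
Final: stock = 44, total_sold = 86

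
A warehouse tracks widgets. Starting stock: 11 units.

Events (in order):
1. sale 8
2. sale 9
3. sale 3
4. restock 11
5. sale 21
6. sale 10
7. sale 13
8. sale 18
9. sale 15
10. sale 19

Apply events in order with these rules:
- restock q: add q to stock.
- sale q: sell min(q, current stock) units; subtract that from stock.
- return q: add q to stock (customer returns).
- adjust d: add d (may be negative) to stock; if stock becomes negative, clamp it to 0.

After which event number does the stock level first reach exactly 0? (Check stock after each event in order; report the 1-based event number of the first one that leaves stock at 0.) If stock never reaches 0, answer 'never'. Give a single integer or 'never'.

Answer: 2

Derivation:
Processing events:
Start: stock = 11
  Event 1 (sale 8): sell min(8,11)=8. stock: 11 - 8 = 3. total_sold = 8
  Event 2 (sale 9): sell min(9,3)=3. stock: 3 - 3 = 0. total_sold = 11
  Event 3 (sale 3): sell min(3,0)=0. stock: 0 - 0 = 0. total_sold = 11
  Event 4 (restock 11): 0 + 11 = 11
  Event 5 (sale 21): sell min(21,11)=11. stock: 11 - 11 = 0. total_sold = 22
  Event 6 (sale 10): sell min(10,0)=0. stock: 0 - 0 = 0. total_sold = 22
  Event 7 (sale 13): sell min(13,0)=0. stock: 0 - 0 = 0. total_sold = 22
  Event 8 (sale 18): sell min(18,0)=0. stock: 0 - 0 = 0. total_sold = 22
  Event 9 (sale 15): sell min(15,0)=0. stock: 0 - 0 = 0. total_sold = 22
  Event 10 (sale 19): sell min(19,0)=0. stock: 0 - 0 = 0. total_sold = 22
Final: stock = 0, total_sold = 22

First zero at event 2.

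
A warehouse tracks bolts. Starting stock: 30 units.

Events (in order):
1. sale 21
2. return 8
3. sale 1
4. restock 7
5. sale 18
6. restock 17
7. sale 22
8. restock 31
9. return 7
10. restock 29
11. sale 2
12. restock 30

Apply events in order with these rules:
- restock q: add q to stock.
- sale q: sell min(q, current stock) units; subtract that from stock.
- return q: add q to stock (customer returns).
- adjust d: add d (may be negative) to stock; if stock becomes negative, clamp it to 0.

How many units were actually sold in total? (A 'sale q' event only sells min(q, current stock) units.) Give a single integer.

Answer: 64

Derivation:
Processing events:
Start: stock = 30
  Event 1 (sale 21): sell min(21,30)=21. stock: 30 - 21 = 9. total_sold = 21
  Event 2 (return 8): 9 + 8 = 17
  Event 3 (sale 1): sell min(1,17)=1. stock: 17 - 1 = 16. total_sold = 22
  Event 4 (restock 7): 16 + 7 = 23
  Event 5 (sale 18): sell min(18,23)=18. stock: 23 - 18 = 5. total_sold = 40
  Event 6 (restock 17): 5 + 17 = 22
  Event 7 (sale 22): sell min(22,22)=22. stock: 22 - 22 = 0. total_sold = 62
  Event 8 (restock 31): 0 + 31 = 31
  Event 9 (return 7): 31 + 7 = 38
  Event 10 (restock 29): 38 + 29 = 67
  Event 11 (sale 2): sell min(2,67)=2. stock: 67 - 2 = 65. total_sold = 64
  Event 12 (restock 30): 65 + 30 = 95
Final: stock = 95, total_sold = 64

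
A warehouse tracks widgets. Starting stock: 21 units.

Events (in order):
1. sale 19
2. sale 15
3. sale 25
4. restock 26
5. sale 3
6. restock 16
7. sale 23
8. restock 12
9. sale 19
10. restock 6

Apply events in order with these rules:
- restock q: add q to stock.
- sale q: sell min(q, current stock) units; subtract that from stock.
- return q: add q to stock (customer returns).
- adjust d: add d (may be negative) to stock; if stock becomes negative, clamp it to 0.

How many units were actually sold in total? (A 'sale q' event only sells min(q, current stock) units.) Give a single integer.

Processing events:
Start: stock = 21
  Event 1 (sale 19): sell min(19,21)=19. stock: 21 - 19 = 2. total_sold = 19
  Event 2 (sale 15): sell min(15,2)=2. stock: 2 - 2 = 0. total_sold = 21
  Event 3 (sale 25): sell min(25,0)=0. stock: 0 - 0 = 0. total_sold = 21
  Event 4 (restock 26): 0 + 26 = 26
  Event 5 (sale 3): sell min(3,26)=3. stock: 26 - 3 = 23. total_sold = 24
  Event 6 (restock 16): 23 + 16 = 39
  Event 7 (sale 23): sell min(23,39)=23. stock: 39 - 23 = 16. total_sold = 47
  Event 8 (restock 12): 16 + 12 = 28
  Event 9 (sale 19): sell min(19,28)=19. stock: 28 - 19 = 9. total_sold = 66
  Event 10 (restock 6): 9 + 6 = 15
Final: stock = 15, total_sold = 66

Answer: 66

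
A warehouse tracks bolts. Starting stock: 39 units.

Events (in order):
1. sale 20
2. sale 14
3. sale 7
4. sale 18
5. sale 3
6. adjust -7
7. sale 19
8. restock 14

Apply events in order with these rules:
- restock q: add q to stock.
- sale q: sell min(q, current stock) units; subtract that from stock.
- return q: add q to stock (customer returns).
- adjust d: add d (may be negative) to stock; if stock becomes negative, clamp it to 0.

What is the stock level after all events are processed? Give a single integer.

Processing events:
Start: stock = 39
  Event 1 (sale 20): sell min(20,39)=20. stock: 39 - 20 = 19. total_sold = 20
  Event 2 (sale 14): sell min(14,19)=14. stock: 19 - 14 = 5. total_sold = 34
  Event 3 (sale 7): sell min(7,5)=5. stock: 5 - 5 = 0. total_sold = 39
  Event 4 (sale 18): sell min(18,0)=0. stock: 0 - 0 = 0. total_sold = 39
  Event 5 (sale 3): sell min(3,0)=0. stock: 0 - 0 = 0. total_sold = 39
  Event 6 (adjust -7): 0 + -7 = 0 (clamped to 0)
  Event 7 (sale 19): sell min(19,0)=0. stock: 0 - 0 = 0. total_sold = 39
  Event 8 (restock 14): 0 + 14 = 14
Final: stock = 14, total_sold = 39

Answer: 14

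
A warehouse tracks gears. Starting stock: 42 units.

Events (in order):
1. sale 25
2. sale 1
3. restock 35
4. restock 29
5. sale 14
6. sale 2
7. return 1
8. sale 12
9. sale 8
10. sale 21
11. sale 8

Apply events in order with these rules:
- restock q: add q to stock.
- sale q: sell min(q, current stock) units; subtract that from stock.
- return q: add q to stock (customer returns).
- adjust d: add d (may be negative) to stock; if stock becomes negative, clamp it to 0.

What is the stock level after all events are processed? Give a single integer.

Processing events:
Start: stock = 42
  Event 1 (sale 25): sell min(25,42)=25. stock: 42 - 25 = 17. total_sold = 25
  Event 2 (sale 1): sell min(1,17)=1. stock: 17 - 1 = 16. total_sold = 26
  Event 3 (restock 35): 16 + 35 = 51
  Event 4 (restock 29): 51 + 29 = 80
  Event 5 (sale 14): sell min(14,80)=14. stock: 80 - 14 = 66. total_sold = 40
  Event 6 (sale 2): sell min(2,66)=2. stock: 66 - 2 = 64. total_sold = 42
  Event 7 (return 1): 64 + 1 = 65
  Event 8 (sale 12): sell min(12,65)=12. stock: 65 - 12 = 53. total_sold = 54
  Event 9 (sale 8): sell min(8,53)=8. stock: 53 - 8 = 45. total_sold = 62
  Event 10 (sale 21): sell min(21,45)=21. stock: 45 - 21 = 24. total_sold = 83
  Event 11 (sale 8): sell min(8,24)=8. stock: 24 - 8 = 16. total_sold = 91
Final: stock = 16, total_sold = 91

Answer: 16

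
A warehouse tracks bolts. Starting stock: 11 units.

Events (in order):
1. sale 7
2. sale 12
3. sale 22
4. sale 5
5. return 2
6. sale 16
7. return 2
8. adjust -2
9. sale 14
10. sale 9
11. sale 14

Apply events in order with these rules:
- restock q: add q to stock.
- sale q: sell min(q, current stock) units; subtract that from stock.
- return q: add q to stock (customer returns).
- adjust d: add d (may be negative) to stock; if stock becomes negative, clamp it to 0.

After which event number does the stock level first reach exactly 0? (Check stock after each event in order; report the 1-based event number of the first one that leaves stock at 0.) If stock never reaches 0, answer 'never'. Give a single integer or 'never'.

Processing events:
Start: stock = 11
  Event 1 (sale 7): sell min(7,11)=7. stock: 11 - 7 = 4. total_sold = 7
  Event 2 (sale 12): sell min(12,4)=4. stock: 4 - 4 = 0. total_sold = 11
  Event 3 (sale 22): sell min(22,0)=0. stock: 0 - 0 = 0. total_sold = 11
  Event 4 (sale 5): sell min(5,0)=0. stock: 0 - 0 = 0. total_sold = 11
  Event 5 (return 2): 0 + 2 = 2
  Event 6 (sale 16): sell min(16,2)=2. stock: 2 - 2 = 0. total_sold = 13
  Event 7 (return 2): 0 + 2 = 2
  Event 8 (adjust -2): 2 + -2 = 0
  Event 9 (sale 14): sell min(14,0)=0. stock: 0 - 0 = 0. total_sold = 13
  Event 10 (sale 9): sell min(9,0)=0. stock: 0 - 0 = 0. total_sold = 13
  Event 11 (sale 14): sell min(14,0)=0. stock: 0 - 0 = 0. total_sold = 13
Final: stock = 0, total_sold = 13

First zero at event 2.

Answer: 2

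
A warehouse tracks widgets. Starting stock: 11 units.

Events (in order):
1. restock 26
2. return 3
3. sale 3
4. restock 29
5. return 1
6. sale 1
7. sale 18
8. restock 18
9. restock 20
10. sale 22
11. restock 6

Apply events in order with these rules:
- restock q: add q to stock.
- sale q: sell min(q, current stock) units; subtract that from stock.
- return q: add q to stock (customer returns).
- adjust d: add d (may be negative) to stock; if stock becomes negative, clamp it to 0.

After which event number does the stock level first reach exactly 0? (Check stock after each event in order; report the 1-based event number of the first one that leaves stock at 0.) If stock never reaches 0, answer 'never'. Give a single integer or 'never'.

Answer: never

Derivation:
Processing events:
Start: stock = 11
  Event 1 (restock 26): 11 + 26 = 37
  Event 2 (return 3): 37 + 3 = 40
  Event 3 (sale 3): sell min(3,40)=3. stock: 40 - 3 = 37. total_sold = 3
  Event 4 (restock 29): 37 + 29 = 66
  Event 5 (return 1): 66 + 1 = 67
  Event 6 (sale 1): sell min(1,67)=1. stock: 67 - 1 = 66. total_sold = 4
  Event 7 (sale 18): sell min(18,66)=18. stock: 66 - 18 = 48. total_sold = 22
  Event 8 (restock 18): 48 + 18 = 66
  Event 9 (restock 20): 66 + 20 = 86
  Event 10 (sale 22): sell min(22,86)=22. stock: 86 - 22 = 64. total_sold = 44
  Event 11 (restock 6): 64 + 6 = 70
Final: stock = 70, total_sold = 44

Stock never reaches 0.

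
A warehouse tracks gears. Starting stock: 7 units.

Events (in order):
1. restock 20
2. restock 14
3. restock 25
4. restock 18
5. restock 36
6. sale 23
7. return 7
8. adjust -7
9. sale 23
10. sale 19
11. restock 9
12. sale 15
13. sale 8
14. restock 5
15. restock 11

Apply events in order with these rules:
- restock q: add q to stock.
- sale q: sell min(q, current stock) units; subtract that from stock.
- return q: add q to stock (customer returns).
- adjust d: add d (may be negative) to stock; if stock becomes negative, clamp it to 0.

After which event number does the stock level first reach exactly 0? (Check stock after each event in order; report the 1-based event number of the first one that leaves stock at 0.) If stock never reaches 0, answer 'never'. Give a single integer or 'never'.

Processing events:
Start: stock = 7
  Event 1 (restock 20): 7 + 20 = 27
  Event 2 (restock 14): 27 + 14 = 41
  Event 3 (restock 25): 41 + 25 = 66
  Event 4 (restock 18): 66 + 18 = 84
  Event 5 (restock 36): 84 + 36 = 120
  Event 6 (sale 23): sell min(23,120)=23. stock: 120 - 23 = 97. total_sold = 23
  Event 7 (return 7): 97 + 7 = 104
  Event 8 (adjust -7): 104 + -7 = 97
  Event 9 (sale 23): sell min(23,97)=23. stock: 97 - 23 = 74. total_sold = 46
  Event 10 (sale 19): sell min(19,74)=19. stock: 74 - 19 = 55. total_sold = 65
  Event 11 (restock 9): 55 + 9 = 64
  Event 12 (sale 15): sell min(15,64)=15. stock: 64 - 15 = 49. total_sold = 80
  Event 13 (sale 8): sell min(8,49)=8. stock: 49 - 8 = 41. total_sold = 88
  Event 14 (restock 5): 41 + 5 = 46
  Event 15 (restock 11): 46 + 11 = 57
Final: stock = 57, total_sold = 88

Stock never reaches 0.

Answer: never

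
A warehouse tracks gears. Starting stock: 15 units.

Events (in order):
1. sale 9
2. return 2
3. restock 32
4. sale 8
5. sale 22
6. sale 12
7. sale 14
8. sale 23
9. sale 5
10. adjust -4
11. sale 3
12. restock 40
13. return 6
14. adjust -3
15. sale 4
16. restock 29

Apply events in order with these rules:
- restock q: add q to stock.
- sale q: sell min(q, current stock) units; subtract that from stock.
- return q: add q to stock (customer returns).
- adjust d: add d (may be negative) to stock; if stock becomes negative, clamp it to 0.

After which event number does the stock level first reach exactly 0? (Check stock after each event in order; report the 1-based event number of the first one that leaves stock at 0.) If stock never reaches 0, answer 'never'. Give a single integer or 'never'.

Answer: 6

Derivation:
Processing events:
Start: stock = 15
  Event 1 (sale 9): sell min(9,15)=9. stock: 15 - 9 = 6. total_sold = 9
  Event 2 (return 2): 6 + 2 = 8
  Event 3 (restock 32): 8 + 32 = 40
  Event 4 (sale 8): sell min(8,40)=8. stock: 40 - 8 = 32. total_sold = 17
  Event 5 (sale 22): sell min(22,32)=22. stock: 32 - 22 = 10. total_sold = 39
  Event 6 (sale 12): sell min(12,10)=10. stock: 10 - 10 = 0. total_sold = 49
  Event 7 (sale 14): sell min(14,0)=0. stock: 0 - 0 = 0. total_sold = 49
  Event 8 (sale 23): sell min(23,0)=0. stock: 0 - 0 = 0. total_sold = 49
  Event 9 (sale 5): sell min(5,0)=0. stock: 0 - 0 = 0. total_sold = 49
  Event 10 (adjust -4): 0 + -4 = 0 (clamped to 0)
  Event 11 (sale 3): sell min(3,0)=0. stock: 0 - 0 = 0. total_sold = 49
  Event 12 (restock 40): 0 + 40 = 40
  Event 13 (return 6): 40 + 6 = 46
  Event 14 (adjust -3): 46 + -3 = 43
  Event 15 (sale 4): sell min(4,43)=4. stock: 43 - 4 = 39. total_sold = 53
  Event 16 (restock 29): 39 + 29 = 68
Final: stock = 68, total_sold = 53

First zero at event 6.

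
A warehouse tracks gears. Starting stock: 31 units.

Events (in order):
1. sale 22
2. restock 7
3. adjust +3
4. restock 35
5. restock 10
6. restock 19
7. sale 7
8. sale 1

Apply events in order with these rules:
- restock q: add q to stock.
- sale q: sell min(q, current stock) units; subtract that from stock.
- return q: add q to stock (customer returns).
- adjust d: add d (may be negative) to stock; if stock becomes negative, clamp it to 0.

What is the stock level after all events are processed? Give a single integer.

Processing events:
Start: stock = 31
  Event 1 (sale 22): sell min(22,31)=22. stock: 31 - 22 = 9. total_sold = 22
  Event 2 (restock 7): 9 + 7 = 16
  Event 3 (adjust +3): 16 + 3 = 19
  Event 4 (restock 35): 19 + 35 = 54
  Event 5 (restock 10): 54 + 10 = 64
  Event 6 (restock 19): 64 + 19 = 83
  Event 7 (sale 7): sell min(7,83)=7. stock: 83 - 7 = 76. total_sold = 29
  Event 8 (sale 1): sell min(1,76)=1. stock: 76 - 1 = 75. total_sold = 30
Final: stock = 75, total_sold = 30

Answer: 75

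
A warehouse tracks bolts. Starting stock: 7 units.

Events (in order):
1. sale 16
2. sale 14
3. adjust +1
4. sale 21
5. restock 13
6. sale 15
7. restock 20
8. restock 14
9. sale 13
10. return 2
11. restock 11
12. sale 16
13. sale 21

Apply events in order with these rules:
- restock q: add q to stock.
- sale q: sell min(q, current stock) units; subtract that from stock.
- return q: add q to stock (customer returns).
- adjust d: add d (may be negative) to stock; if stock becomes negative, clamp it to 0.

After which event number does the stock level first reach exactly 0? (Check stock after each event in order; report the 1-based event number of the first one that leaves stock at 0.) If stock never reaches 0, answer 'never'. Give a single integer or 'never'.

Answer: 1

Derivation:
Processing events:
Start: stock = 7
  Event 1 (sale 16): sell min(16,7)=7. stock: 7 - 7 = 0. total_sold = 7
  Event 2 (sale 14): sell min(14,0)=0. stock: 0 - 0 = 0. total_sold = 7
  Event 3 (adjust +1): 0 + 1 = 1
  Event 4 (sale 21): sell min(21,1)=1. stock: 1 - 1 = 0. total_sold = 8
  Event 5 (restock 13): 0 + 13 = 13
  Event 6 (sale 15): sell min(15,13)=13. stock: 13 - 13 = 0. total_sold = 21
  Event 7 (restock 20): 0 + 20 = 20
  Event 8 (restock 14): 20 + 14 = 34
  Event 9 (sale 13): sell min(13,34)=13. stock: 34 - 13 = 21. total_sold = 34
  Event 10 (return 2): 21 + 2 = 23
  Event 11 (restock 11): 23 + 11 = 34
  Event 12 (sale 16): sell min(16,34)=16. stock: 34 - 16 = 18. total_sold = 50
  Event 13 (sale 21): sell min(21,18)=18. stock: 18 - 18 = 0. total_sold = 68
Final: stock = 0, total_sold = 68

First zero at event 1.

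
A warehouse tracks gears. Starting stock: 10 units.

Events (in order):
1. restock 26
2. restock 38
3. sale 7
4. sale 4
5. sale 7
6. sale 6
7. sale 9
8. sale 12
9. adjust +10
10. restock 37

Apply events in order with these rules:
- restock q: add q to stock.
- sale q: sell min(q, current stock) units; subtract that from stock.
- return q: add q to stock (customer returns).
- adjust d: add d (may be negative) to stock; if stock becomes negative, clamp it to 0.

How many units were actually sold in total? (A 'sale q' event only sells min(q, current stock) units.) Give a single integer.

Processing events:
Start: stock = 10
  Event 1 (restock 26): 10 + 26 = 36
  Event 2 (restock 38): 36 + 38 = 74
  Event 3 (sale 7): sell min(7,74)=7. stock: 74 - 7 = 67. total_sold = 7
  Event 4 (sale 4): sell min(4,67)=4. stock: 67 - 4 = 63. total_sold = 11
  Event 5 (sale 7): sell min(7,63)=7. stock: 63 - 7 = 56. total_sold = 18
  Event 6 (sale 6): sell min(6,56)=6. stock: 56 - 6 = 50. total_sold = 24
  Event 7 (sale 9): sell min(9,50)=9. stock: 50 - 9 = 41. total_sold = 33
  Event 8 (sale 12): sell min(12,41)=12. stock: 41 - 12 = 29. total_sold = 45
  Event 9 (adjust +10): 29 + 10 = 39
  Event 10 (restock 37): 39 + 37 = 76
Final: stock = 76, total_sold = 45

Answer: 45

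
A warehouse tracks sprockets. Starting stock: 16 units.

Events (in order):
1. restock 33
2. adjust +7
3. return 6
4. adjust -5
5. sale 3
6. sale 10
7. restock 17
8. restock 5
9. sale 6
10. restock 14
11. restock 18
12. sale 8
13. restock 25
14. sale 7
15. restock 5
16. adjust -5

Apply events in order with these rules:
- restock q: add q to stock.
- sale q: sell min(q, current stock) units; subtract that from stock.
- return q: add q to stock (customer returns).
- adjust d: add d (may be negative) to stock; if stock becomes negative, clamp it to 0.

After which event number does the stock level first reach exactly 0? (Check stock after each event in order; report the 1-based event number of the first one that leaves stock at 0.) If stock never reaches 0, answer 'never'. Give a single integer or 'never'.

Answer: never

Derivation:
Processing events:
Start: stock = 16
  Event 1 (restock 33): 16 + 33 = 49
  Event 2 (adjust +7): 49 + 7 = 56
  Event 3 (return 6): 56 + 6 = 62
  Event 4 (adjust -5): 62 + -5 = 57
  Event 5 (sale 3): sell min(3,57)=3. stock: 57 - 3 = 54. total_sold = 3
  Event 6 (sale 10): sell min(10,54)=10. stock: 54 - 10 = 44. total_sold = 13
  Event 7 (restock 17): 44 + 17 = 61
  Event 8 (restock 5): 61 + 5 = 66
  Event 9 (sale 6): sell min(6,66)=6. stock: 66 - 6 = 60. total_sold = 19
  Event 10 (restock 14): 60 + 14 = 74
  Event 11 (restock 18): 74 + 18 = 92
  Event 12 (sale 8): sell min(8,92)=8. stock: 92 - 8 = 84. total_sold = 27
  Event 13 (restock 25): 84 + 25 = 109
  Event 14 (sale 7): sell min(7,109)=7. stock: 109 - 7 = 102. total_sold = 34
  Event 15 (restock 5): 102 + 5 = 107
  Event 16 (adjust -5): 107 + -5 = 102
Final: stock = 102, total_sold = 34

Stock never reaches 0.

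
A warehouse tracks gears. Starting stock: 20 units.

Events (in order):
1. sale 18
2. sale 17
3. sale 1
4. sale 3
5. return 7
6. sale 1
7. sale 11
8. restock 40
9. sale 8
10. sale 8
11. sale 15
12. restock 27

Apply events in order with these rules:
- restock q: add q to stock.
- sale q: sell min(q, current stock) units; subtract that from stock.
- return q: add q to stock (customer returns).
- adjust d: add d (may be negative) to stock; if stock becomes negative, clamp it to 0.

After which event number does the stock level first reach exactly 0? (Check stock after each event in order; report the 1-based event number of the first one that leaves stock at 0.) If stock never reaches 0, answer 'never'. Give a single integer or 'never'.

Processing events:
Start: stock = 20
  Event 1 (sale 18): sell min(18,20)=18. stock: 20 - 18 = 2. total_sold = 18
  Event 2 (sale 17): sell min(17,2)=2. stock: 2 - 2 = 0. total_sold = 20
  Event 3 (sale 1): sell min(1,0)=0. stock: 0 - 0 = 0. total_sold = 20
  Event 4 (sale 3): sell min(3,0)=0. stock: 0 - 0 = 0. total_sold = 20
  Event 5 (return 7): 0 + 7 = 7
  Event 6 (sale 1): sell min(1,7)=1. stock: 7 - 1 = 6. total_sold = 21
  Event 7 (sale 11): sell min(11,6)=6. stock: 6 - 6 = 0. total_sold = 27
  Event 8 (restock 40): 0 + 40 = 40
  Event 9 (sale 8): sell min(8,40)=8. stock: 40 - 8 = 32. total_sold = 35
  Event 10 (sale 8): sell min(8,32)=8. stock: 32 - 8 = 24. total_sold = 43
  Event 11 (sale 15): sell min(15,24)=15. stock: 24 - 15 = 9. total_sold = 58
  Event 12 (restock 27): 9 + 27 = 36
Final: stock = 36, total_sold = 58

First zero at event 2.

Answer: 2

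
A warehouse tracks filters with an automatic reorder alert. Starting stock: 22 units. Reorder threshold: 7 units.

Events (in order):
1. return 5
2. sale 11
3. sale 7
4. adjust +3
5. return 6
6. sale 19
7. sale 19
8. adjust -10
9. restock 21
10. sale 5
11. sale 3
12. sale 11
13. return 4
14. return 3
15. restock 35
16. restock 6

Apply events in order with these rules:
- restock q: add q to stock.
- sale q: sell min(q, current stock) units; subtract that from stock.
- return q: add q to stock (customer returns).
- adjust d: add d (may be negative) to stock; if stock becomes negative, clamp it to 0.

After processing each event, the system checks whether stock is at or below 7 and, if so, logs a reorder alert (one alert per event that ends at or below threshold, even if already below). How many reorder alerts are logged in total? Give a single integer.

Answer: 5

Derivation:
Processing events:
Start: stock = 22
  Event 1 (return 5): 22 + 5 = 27
  Event 2 (sale 11): sell min(11,27)=11. stock: 27 - 11 = 16. total_sold = 11
  Event 3 (sale 7): sell min(7,16)=7. stock: 16 - 7 = 9. total_sold = 18
  Event 4 (adjust +3): 9 + 3 = 12
  Event 5 (return 6): 12 + 6 = 18
  Event 6 (sale 19): sell min(19,18)=18. stock: 18 - 18 = 0. total_sold = 36
  Event 7 (sale 19): sell min(19,0)=0. stock: 0 - 0 = 0. total_sold = 36
  Event 8 (adjust -10): 0 + -10 = 0 (clamped to 0)
  Event 9 (restock 21): 0 + 21 = 21
  Event 10 (sale 5): sell min(5,21)=5. stock: 21 - 5 = 16. total_sold = 41
  Event 11 (sale 3): sell min(3,16)=3. stock: 16 - 3 = 13. total_sold = 44
  Event 12 (sale 11): sell min(11,13)=11. stock: 13 - 11 = 2. total_sold = 55
  Event 13 (return 4): 2 + 4 = 6
  Event 14 (return 3): 6 + 3 = 9
  Event 15 (restock 35): 9 + 35 = 44
  Event 16 (restock 6): 44 + 6 = 50
Final: stock = 50, total_sold = 55

Checking against threshold 7:
  After event 1: stock=27 > 7
  After event 2: stock=16 > 7
  After event 3: stock=9 > 7
  After event 4: stock=12 > 7
  After event 5: stock=18 > 7
  After event 6: stock=0 <= 7 -> ALERT
  After event 7: stock=0 <= 7 -> ALERT
  After event 8: stock=0 <= 7 -> ALERT
  After event 9: stock=21 > 7
  After event 10: stock=16 > 7
  After event 11: stock=13 > 7
  After event 12: stock=2 <= 7 -> ALERT
  After event 13: stock=6 <= 7 -> ALERT
  After event 14: stock=9 > 7
  After event 15: stock=44 > 7
  After event 16: stock=50 > 7
Alert events: [6, 7, 8, 12, 13]. Count = 5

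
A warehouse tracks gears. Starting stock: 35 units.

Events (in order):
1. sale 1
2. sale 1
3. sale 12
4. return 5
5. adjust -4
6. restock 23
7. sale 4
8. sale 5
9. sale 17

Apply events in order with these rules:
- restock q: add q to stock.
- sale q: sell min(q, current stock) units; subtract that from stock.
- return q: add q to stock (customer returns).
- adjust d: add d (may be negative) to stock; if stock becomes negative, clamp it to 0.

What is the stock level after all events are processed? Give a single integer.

Answer: 19

Derivation:
Processing events:
Start: stock = 35
  Event 1 (sale 1): sell min(1,35)=1. stock: 35 - 1 = 34. total_sold = 1
  Event 2 (sale 1): sell min(1,34)=1. stock: 34 - 1 = 33. total_sold = 2
  Event 3 (sale 12): sell min(12,33)=12. stock: 33 - 12 = 21. total_sold = 14
  Event 4 (return 5): 21 + 5 = 26
  Event 5 (adjust -4): 26 + -4 = 22
  Event 6 (restock 23): 22 + 23 = 45
  Event 7 (sale 4): sell min(4,45)=4. stock: 45 - 4 = 41. total_sold = 18
  Event 8 (sale 5): sell min(5,41)=5. stock: 41 - 5 = 36. total_sold = 23
  Event 9 (sale 17): sell min(17,36)=17. stock: 36 - 17 = 19. total_sold = 40
Final: stock = 19, total_sold = 40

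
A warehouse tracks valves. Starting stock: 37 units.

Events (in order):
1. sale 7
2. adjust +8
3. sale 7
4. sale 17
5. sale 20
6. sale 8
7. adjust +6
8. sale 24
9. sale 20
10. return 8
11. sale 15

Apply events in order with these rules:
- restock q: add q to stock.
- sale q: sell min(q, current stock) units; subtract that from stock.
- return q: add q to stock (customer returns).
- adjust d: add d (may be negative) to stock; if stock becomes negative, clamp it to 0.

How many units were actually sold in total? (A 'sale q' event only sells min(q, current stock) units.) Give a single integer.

Processing events:
Start: stock = 37
  Event 1 (sale 7): sell min(7,37)=7. stock: 37 - 7 = 30. total_sold = 7
  Event 2 (adjust +8): 30 + 8 = 38
  Event 3 (sale 7): sell min(7,38)=7. stock: 38 - 7 = 31. total_sold = 14
  Event 4 (sale 17): sell min(17,31)=17. stock: 31 - 17 = 14. total_sold = 31
  Event 5 (sale 20): sell min(20,14)=14. stock: 14 - 14 = 0. total_sold = 45
  Event 6 (sale 8): sell min(8,0)=0. stock: 0 - 0 = 0. total_sold = 45
  Event 7 (adjust +6): 0 + 6 = 6
  Event 8 (sale 24): sell min(24,6)=6. stock: 6 - 6 = 0. total_sold = 51
  Event 9 (sale 20): sell min(20,0)=0. stock: 0 - 0 = 0. total_sold = 51
  Event 10 (return 8): 0 + 8 = 8
  Event 11 (sale 15): sell min(15,8)=8. stock: 8 - 8 = 0. total_sold = 59
Final: stock = 0, total_sold = 59

Answer: 59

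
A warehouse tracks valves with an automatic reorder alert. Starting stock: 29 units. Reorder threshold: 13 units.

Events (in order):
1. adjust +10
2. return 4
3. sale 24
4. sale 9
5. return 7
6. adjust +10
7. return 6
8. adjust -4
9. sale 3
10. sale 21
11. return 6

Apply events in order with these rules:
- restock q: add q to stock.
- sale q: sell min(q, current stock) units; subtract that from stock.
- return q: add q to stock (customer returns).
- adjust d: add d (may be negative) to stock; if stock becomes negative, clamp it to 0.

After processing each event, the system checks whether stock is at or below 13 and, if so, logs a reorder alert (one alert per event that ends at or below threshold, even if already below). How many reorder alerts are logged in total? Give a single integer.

Processing events:
Start: stock = 29
  Event 1 (adjust +10): 29 + 10 = 39
  Event 2 (return 4): 39 + 4 = 43
  Event 3 (sale 24): sell min(24,43)=24. stock: 43 - 24 = 19. total_sold = 24
  Event 4 (sale 9): sell min(9,19)=9. stock: 19 - 9 = 10. total_sold = 33
  Event 5 (return 7): 10 + 7 = 17
  Event 6 (adjust +10): 17 + 10 = 27
  Event 7 (return 6): 27 + 6 = 33
  Event 8 (adjust -4): 33 + -4 = 29
  Event 9 (sale 3): sell min(3,29)=3. stock: 29 - 3 = 26. total_sold = 36
  Event 10 (sale 21): sell min(21,26)=21. stock: 26 - 21 = 5. total_sold = 57
  Event 11 (return 6): 5 + 6 = 11
Final: stock = 11, total_sold = 57

Checking against threshold 13:
  After event 1: stock=39 > 13
  After event 2: stock=43 > 13
  After event 3: stock=19 > 13
  After event 4: stock=10 <= 13 -> ALERT
  After event 5: stock=17 > 13
  After event 6: stock=27 > 13
  After event 7: stock=33 > 13
  After event 8: stock=29 > 13
  After event 9: stock=26 > 13
  After event 10: stock=5 <= 13 -> ALERT
  After event 11: stock=11 <= 13 -> ALERT
Alert events: [4, 10, 11]. Count = 3

Answer: 3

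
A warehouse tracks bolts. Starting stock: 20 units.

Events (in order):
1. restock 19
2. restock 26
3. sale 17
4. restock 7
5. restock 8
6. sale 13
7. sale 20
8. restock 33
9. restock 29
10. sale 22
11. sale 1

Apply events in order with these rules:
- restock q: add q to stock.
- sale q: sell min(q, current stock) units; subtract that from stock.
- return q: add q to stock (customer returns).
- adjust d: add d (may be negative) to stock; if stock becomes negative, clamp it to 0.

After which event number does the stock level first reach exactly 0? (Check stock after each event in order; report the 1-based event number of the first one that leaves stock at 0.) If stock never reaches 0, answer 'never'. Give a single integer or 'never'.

Answer: never

Derivation:
Processing events:
Start: stock = 20
  Event 1 (restock 19): 20 + 19 = 39
  Event 2 (restock 26): 39 + 26 = 65
  Event 3 (sale 17): sell min(17,65)=17. stock: 65 - 17 = 48. total_sold = 17
  Event 4 (restock 7): 48 + 7 = 55
  Event 5 (restock 8): 55 + 8 = 63
  Event 6 (sale 13): sell min(13,63)=13. stock: 63 - 13 = 50. total_sold = 30
  Event 7 (sale 20): sell min(20,50)=20. stock: 50 - 20 = 30. total_sold = 50
  Event 8 (restock 33): 30 + 33 = 63
  Event 9 (restock 29): 63 + 29 = 92
  Event 10 (sale 22): sell min(22,92)=22. stock: 92 - 22 = 70. total_sold = 72
  Event 11 (sale 1): sell min(1,70)=1. stock: 70 - 1 = 69. total_sold = 73
Final: stock = 69, total_sold = 73

Stock never reaches 0.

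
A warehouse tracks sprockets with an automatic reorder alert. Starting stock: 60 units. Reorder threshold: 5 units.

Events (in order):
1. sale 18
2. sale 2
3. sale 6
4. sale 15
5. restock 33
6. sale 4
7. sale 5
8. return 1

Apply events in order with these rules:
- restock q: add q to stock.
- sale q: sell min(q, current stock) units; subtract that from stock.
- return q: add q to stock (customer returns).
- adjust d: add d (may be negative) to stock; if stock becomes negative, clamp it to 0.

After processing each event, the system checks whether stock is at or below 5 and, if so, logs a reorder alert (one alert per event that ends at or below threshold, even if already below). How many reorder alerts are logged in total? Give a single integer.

Processing events:
Start: stock = 60
  Event 1 (sale 18): sell min(18,60)=18. stock: 60 - 18 = 42. total_sold = 18
  Event 2 (sale 2): sell min(2,42)=2. stock: 42 - 2 = 40. total_sold = 20
  Event 3 (sale 6): sell min(6,40)=6. stock: 40 - 6 = 34. total_sold = 26
  Event 4 (sale 15): sell min(15,34)=15. stock: 34 - 15 = 19. total_sold = 41
  Event 5 (restock 33): 19 + 33 = 52
  Event 6 (sale 4): sell min(4,52)=4. stock: 52 - 4 = 48. total_sold = 45
  Event 7 (sale 5): sell min(5,48)=5. stock: 48 - 5 = 43. total_sold = 50
  Event 8 (return 1): 43 + 1 = 44
Final: stock = 44, total_sold = 50

Checking against threshold 5:
  After event 1: stock=42 > 5
  After event 2: stock=40 > 5
  After event 3: stock=34 > 5
  After event 4: stock=19 > 5
  After event 5: stock=52 > 5
  After event 6: stock=48 > 5
  After event 7: stock=43 > 5
  After event 8: stock=44 > 5
Alert events: []. Count = 0

Answer: 0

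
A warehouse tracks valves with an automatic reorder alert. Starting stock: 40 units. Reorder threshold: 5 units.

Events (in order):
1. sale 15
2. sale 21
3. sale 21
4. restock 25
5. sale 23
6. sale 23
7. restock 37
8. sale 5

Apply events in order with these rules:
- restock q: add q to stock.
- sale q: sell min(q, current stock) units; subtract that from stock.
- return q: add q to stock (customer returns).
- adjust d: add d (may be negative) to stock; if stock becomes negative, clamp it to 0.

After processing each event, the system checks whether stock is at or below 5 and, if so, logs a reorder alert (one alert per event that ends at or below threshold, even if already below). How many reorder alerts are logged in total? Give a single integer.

Answer: 4

Derivation:
Processing events:
Start: stock = 40
  Event 1 (sale 15): sell min(15,40)=15. stock: 40 - 15 = 25. total_sold = 15
  Event 2 (sale 21): sell min(21,25)=21. stock: 25 - 21 = 4. total_sold = 36
  Event 3 (sale 21): sell min(21,4)=4. stock: 4 - 4 = 0. total_sold = 40
  Event 4 (restock 25): 0 + 25 = 25
  Event 5 (sale 23): sell min(23,25)=23. stock: 25 - 23 = 2. total_sold = 63
  Event 6 (sale 23): sell min(23,2)=2. stock: 2 - 2 = 0. total_sold = 65
  Event 7 (restock 37): 0 + 37 = 37
  Event 8 (sale 5): sell min(5,37)=5. stock: 37 - 5 = 32. total_sold = 70
Final: stock = 32, total_sold = 70

Checking against threshold 5:
  After event 1: stock=25 > 5
  After event 2: stock=4 <= 5 -> ALERT
  After event 3: stock=0 <= 5 -> ALERT
  After event 4: stock=25 > 5
  After event 5: stock=2 <= 5 -> ALERT
  After event 6: stock=0 <= 5 -> ALERT
  After event 7: stock=37 > 5
  After event 8: stock=32 > 5
Alert events: [2, 3, 5, 6]. Count = 4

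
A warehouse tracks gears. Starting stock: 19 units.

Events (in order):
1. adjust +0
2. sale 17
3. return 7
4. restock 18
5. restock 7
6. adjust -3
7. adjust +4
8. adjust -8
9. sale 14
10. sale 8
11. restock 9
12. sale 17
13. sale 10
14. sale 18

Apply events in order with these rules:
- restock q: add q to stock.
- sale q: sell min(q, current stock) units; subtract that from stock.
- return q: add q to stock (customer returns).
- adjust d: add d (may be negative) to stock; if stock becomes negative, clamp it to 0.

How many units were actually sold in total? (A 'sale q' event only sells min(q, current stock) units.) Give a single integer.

Answer: 53

Derivation:
Processing events:
Start: stock = 19
  Event 1 (adjust +0): 19 + 0 = 19
  Event 2 (sale 17): sell min(17,19)=17. stock: 19 - 17 = 2. total_sold = 17
  Event 3 (return 7): 2 + 7 = 9
  Event 4 (restock 18): 9 + 18 = 27
  Event 5 (restock 7): 27 + 7 = 34
  Event 6 (adjust -3): 34 + -3 = 31
  Event 7 (adjust +4): 31 + 4 = 35
  Event 8 (adjust -8): 35 + -8 = 27
  Event 9 (sale 14): sell min(14,27)=14. stock: 27 - 14 = 13. total_sold = 31
  Event 10 (sale 8): sell min(8,13)=8. stock: 13 - 8 = 5. total_sold = 39
  Event 11 (restock 9): 5 + 9 = 14
  Event 12 (sale 17): sell min(17,14)=14. stock: 14 - 14 = 0. total_sold = 53
  Event 13 (sale 10): sell min(10,0)=0. stock: 0 - 0 = 0. total_sold = 53
  Event 14 (sale 18): sell min(18,0)=0. stock: 0 - 0 = 0. total_sold = 53
Final: stock = 0, total_sold = 53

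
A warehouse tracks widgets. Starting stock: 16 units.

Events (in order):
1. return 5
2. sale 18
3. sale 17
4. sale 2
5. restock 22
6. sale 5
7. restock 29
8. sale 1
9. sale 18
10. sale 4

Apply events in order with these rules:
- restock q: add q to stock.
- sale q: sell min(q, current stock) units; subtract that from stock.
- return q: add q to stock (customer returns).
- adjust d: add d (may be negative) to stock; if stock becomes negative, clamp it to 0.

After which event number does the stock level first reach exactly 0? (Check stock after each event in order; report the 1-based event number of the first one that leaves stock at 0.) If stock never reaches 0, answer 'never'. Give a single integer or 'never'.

Answer: 3

Derivation:
Processing events:
Start: stock = 16
  Event 1 (return 5): 16 + 5 = 21
  Event 2 (sale 18): sell min(18,21)=18. stock: 21 - 18 = 3. total_sold = 18
  Event 3 (sale 17): sell min(17,3)=3. stock: 3 - 3 = 0. total_sold = 21
  Event 4 (sale 2): sell min(2,0)=0. stock: 0 - 0 = 0. total_sold = 21
  Event 5 (restock 22): 0 + 22 = 22
  Event 6 (sale 5): sell min(5,22)=5. stock: 22 - 5 = 17. total_sold = 26
  Event 7 (restock 29): 17 + 29 = 46
  Event 8 (sale 1): sell min(1,46)=1. stock: 46 - 1 = 45. total_sold = 27
  Event 9 (sale 18): sell min(18,45)=18. stock: 45 - 18 = 27. total_sold = 45
  Event 10 (sale 4): sell min(4,27)=4. stock: 27 - 4 = 23. total_sold = 49
Final: stock = 23, total_sold = 49

First zero at event 3.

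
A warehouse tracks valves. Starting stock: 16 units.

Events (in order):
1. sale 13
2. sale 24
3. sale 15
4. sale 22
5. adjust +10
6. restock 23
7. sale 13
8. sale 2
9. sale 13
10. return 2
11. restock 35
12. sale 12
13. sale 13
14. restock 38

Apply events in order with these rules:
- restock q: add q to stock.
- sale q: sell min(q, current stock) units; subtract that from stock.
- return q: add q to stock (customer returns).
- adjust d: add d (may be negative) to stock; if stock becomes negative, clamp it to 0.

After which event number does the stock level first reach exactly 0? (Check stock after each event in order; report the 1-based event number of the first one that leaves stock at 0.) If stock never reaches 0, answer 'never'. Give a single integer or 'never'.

Processing events:
Start: stock = 16
  Event 1 (sale 13): sell min(13,16)=13. stock: 16 - 13 = 3. total_sold = 13
  Event 2 (sale 24): sell min(24,3)=3. stock: 3 - 3 = 0. total_sold = 16
  Event 3 (sale 15): sell min(15,0)=0. stock: 0 - 0 = 0. total_sold = 16
  Event 4 (sale 22): sell min(22,0)=0. stock: 0 - 0 = 0. total_sold = 16
  Event 5 (adjust +10): 0 + 10 = 10
  Event 6 (restock 23): 10 + 23 = 33
  Event 7 (sale 13): sell min(13,33)=13. stock: 33 - 13 = 20. total_sold = 29
  Event 8 (sale 2): sell min(2,20)=2. stock: 20 - 2 = 18. total_sold = 31
  Event 9 (sale 13): sell min(13,18)=13. stock: 18 - 13 = 5. total_sold = 44
  Event 10 (return 2): 5 + 2 = 7
  Event 11 (restock 35): 7 + 35 = 42
  Event 12 (sale 12): sell min(12,42)=12. stock: 42 - 12 = 30. total_sold = 56
  Event 13 (sale 13): sell min(13,30)=13. stock: 30 - 13 = 17. total_sold = 69
  Event 14 (restock 38): 17 + 38 = 55
Final: stock = 55, total_sold = 69

First zero at event 2.

Answer: 2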